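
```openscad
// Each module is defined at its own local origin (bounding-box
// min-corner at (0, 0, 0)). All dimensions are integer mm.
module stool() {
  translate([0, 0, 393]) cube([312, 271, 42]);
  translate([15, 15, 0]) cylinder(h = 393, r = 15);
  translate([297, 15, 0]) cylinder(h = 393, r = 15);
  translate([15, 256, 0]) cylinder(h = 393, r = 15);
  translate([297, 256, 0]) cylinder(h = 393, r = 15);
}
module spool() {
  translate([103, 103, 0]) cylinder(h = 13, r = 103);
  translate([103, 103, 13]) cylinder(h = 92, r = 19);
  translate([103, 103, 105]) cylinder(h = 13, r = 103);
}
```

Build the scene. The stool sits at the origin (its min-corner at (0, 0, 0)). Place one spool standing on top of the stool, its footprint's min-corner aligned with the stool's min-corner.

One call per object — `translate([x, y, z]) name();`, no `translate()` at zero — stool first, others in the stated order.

stool();
translate([0, 0, 435]) spool();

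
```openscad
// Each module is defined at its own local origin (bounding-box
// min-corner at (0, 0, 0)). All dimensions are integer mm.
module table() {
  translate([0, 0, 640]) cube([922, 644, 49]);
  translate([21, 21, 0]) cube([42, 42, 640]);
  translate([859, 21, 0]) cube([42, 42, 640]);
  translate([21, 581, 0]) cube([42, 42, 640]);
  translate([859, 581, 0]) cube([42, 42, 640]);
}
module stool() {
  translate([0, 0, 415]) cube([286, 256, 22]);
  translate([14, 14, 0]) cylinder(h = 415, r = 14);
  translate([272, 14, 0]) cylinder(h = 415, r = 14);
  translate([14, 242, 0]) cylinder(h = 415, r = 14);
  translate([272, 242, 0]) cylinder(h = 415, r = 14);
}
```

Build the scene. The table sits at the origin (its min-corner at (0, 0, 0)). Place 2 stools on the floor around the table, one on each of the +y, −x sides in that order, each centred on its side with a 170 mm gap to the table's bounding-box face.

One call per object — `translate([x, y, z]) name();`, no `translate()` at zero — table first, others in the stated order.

table();
translate([318, 814, 0]) stool();
translate([-456, 194, 0]) stool();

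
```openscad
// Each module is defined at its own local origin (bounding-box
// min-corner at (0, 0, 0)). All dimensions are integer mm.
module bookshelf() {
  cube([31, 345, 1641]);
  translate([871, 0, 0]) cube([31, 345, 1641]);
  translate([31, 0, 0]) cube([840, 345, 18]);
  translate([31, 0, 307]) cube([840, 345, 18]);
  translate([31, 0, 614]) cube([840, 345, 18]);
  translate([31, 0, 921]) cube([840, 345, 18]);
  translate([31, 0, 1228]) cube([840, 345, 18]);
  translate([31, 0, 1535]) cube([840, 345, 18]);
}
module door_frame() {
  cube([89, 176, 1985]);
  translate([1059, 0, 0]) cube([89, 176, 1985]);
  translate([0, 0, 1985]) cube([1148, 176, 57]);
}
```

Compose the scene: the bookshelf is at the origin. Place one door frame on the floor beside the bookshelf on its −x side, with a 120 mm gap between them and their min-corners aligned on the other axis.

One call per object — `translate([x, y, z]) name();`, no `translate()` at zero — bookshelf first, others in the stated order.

bookshelf();
translate([-1268, 0, 0]) door_frame();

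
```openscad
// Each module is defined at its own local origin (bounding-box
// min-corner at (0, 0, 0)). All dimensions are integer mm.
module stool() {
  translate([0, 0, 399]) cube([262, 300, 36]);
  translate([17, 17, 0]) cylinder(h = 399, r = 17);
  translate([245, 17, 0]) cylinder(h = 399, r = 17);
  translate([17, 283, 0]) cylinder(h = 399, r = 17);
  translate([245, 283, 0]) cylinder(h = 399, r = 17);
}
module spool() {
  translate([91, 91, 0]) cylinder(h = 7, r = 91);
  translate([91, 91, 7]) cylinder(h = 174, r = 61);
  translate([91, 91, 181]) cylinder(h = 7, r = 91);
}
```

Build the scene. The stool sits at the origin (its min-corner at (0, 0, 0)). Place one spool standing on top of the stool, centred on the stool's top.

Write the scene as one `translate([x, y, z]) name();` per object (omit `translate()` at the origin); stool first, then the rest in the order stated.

stool();
translate([40, 59, 435]) spool();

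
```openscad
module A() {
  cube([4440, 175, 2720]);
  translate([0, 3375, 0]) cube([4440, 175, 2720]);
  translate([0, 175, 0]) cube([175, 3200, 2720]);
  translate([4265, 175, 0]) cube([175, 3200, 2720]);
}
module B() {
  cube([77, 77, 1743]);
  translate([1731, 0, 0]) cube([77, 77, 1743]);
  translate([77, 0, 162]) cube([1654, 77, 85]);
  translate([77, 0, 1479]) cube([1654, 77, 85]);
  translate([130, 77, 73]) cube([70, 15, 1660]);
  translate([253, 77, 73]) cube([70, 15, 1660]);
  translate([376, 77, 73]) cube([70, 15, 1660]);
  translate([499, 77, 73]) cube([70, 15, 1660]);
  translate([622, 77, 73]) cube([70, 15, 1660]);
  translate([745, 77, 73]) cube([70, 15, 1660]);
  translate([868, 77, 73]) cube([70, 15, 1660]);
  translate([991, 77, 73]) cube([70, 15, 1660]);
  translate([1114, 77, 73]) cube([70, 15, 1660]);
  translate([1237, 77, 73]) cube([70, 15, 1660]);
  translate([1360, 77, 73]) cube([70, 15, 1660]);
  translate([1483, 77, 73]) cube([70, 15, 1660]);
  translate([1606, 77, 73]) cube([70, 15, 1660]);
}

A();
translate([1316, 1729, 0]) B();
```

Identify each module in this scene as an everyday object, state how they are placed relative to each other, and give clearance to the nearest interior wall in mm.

A is a house frame. B is a fence section. The fence section sits inside the house frame, centred. The clearance to the nearest interior wall is 1141 mm.

Clearances: x = 1141, y = 1554; minimum 1141 mm.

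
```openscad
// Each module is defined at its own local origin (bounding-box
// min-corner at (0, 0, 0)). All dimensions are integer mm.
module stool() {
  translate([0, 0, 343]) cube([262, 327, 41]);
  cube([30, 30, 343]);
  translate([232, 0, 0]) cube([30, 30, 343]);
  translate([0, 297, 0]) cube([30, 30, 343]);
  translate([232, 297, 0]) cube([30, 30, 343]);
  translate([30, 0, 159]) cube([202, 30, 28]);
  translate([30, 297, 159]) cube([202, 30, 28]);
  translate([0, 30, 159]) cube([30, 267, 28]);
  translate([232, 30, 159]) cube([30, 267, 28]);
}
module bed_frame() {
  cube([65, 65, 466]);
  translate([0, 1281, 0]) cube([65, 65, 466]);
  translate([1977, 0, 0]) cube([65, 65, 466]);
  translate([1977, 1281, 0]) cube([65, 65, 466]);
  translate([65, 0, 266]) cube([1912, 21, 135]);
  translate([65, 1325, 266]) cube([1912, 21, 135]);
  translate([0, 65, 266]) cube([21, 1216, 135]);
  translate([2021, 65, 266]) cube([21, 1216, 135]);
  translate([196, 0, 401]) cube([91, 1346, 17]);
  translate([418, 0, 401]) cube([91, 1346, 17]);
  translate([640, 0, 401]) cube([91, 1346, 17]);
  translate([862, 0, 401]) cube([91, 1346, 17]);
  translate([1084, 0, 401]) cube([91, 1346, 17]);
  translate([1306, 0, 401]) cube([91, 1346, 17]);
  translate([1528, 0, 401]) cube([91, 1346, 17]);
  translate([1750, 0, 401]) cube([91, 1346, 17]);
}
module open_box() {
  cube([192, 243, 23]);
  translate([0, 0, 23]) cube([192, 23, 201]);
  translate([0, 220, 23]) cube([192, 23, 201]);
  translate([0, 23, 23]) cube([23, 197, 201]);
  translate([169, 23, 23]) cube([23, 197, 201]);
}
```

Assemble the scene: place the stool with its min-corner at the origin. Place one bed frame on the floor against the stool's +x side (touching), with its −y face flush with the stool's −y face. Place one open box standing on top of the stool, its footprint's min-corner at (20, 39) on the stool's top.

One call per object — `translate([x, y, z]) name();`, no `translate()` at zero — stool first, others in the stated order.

stool();
translate([262, 0, 0]) bed_frame();
translate([20, 39, 384]) open_box();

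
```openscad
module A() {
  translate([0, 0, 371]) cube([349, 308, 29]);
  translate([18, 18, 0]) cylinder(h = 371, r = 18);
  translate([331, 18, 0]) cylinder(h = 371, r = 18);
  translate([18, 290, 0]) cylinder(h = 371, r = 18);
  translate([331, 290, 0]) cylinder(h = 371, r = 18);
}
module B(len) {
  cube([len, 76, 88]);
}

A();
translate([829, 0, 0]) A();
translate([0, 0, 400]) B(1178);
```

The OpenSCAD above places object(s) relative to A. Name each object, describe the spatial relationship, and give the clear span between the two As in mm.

Second stool starts at x = 829; first ends at x = 349; clear span = 829 − 349 = 480 mm.

A is a stool. B is a beam. A beam spans the tops of two stools. The clear span between the two stools is 480 mm.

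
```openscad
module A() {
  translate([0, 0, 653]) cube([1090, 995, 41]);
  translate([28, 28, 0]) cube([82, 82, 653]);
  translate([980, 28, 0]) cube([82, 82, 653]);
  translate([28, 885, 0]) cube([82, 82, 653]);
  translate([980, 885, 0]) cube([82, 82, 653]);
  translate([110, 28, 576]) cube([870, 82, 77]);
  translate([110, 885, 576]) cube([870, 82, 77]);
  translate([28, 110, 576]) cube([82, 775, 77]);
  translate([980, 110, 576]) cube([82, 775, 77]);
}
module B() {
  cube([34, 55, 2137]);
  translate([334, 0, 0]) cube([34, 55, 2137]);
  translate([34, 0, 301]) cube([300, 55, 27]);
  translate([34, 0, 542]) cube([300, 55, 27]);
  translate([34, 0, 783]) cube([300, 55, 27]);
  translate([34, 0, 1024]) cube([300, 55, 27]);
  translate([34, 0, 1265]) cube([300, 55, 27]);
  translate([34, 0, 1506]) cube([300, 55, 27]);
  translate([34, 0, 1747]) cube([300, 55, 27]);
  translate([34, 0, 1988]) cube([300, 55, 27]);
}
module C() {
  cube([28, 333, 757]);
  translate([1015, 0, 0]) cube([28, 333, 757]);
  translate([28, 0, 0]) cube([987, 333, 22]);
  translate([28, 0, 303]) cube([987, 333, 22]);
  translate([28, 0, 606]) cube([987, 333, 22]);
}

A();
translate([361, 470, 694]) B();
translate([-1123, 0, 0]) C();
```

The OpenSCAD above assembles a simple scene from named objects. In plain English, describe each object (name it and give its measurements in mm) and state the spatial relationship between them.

A is a table: top 1090 mm (x) × 995 mm (y), 41 mm thick, upper face at z = 694 mm, on four 82×82 mm square legs, each inset 28 mm from the nearest pair of top edges, running from z = 0 to the bottom of the top. Four apron rails, 82 mm thick and 77 mm tall, run between adjacent legs with their top edges flush with the underside of the top and their outer faces flush with the legs' outer faces.

B is a wooden ladder with two side rails of 34×55 mm section and 2137 mm height, set 368 mm apart overall. Between them run 8 rectangular rungs (55 mm deep, 27 mm thick), front faces flush with the rails' −y face. The bottom of the first rung is 301 mm above the floor and each subsequent rung is 241 mm higher than the one below.

C is an open bookshelf. Two side panels, each 28 mm thick, 333 mm deep and 757 mm tall, stand 1043 mm apart (outside-to-outside). Between them sit 3 shelves, each 22 mm thick and 333 mm deep, spanning the full gap between the sides. The bottom shelf rests on the floor (its underside at z = 0) and the clear gap between one shelf's top and the next shelf's underside is 281 mm.

The ladder is on top of the table, centred. The bookshelf is on the floor beside the table on its −x side.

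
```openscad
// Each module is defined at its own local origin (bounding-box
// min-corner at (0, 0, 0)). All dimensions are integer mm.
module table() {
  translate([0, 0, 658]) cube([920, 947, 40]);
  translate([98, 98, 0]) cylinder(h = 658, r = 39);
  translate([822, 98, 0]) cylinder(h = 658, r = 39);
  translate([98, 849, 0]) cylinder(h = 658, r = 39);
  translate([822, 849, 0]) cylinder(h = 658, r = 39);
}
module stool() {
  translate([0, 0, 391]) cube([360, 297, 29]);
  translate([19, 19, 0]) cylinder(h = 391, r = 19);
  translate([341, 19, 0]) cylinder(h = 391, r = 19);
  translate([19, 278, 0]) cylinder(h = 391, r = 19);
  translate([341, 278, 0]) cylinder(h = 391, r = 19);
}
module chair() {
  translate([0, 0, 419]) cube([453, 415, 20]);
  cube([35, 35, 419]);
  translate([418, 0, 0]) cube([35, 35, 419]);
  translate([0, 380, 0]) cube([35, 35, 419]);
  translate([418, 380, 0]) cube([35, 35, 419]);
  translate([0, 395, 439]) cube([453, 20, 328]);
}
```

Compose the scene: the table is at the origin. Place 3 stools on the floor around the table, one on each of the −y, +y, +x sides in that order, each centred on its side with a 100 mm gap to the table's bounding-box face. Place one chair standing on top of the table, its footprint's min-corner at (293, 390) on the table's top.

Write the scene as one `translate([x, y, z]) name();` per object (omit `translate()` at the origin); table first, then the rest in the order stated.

table();
translate([280, -397, 0]) stool();
translate([280, 1047, 0]) stool();
translate([1020, 325, 0]) stool();
translate([293, 390, 698]) chair();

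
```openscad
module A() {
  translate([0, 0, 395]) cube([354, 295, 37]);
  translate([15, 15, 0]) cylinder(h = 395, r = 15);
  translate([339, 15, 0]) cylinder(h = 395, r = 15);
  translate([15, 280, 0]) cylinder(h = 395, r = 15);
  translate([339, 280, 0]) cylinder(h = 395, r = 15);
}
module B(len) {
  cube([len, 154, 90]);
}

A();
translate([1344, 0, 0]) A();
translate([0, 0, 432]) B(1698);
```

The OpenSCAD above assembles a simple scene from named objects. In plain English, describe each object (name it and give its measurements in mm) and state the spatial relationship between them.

A is a four-legged stool. The seat is 354×295 mm, 37 mm thick, top at z = 432 mm. It stands on four round legs, each 30 mm in diameter, from z = 0 to the seat underside, each leg's axis is inset half a diameter from the nearest pair of seat edges (so the leg's bounding box is flush with the corner).

B is a rectangular beam 1698 mm long (x), 154 mm deep (y), 90 mm thick (z).

The beam spans the tops of two stools placed 990 mm apart, resting at z = 432 mm.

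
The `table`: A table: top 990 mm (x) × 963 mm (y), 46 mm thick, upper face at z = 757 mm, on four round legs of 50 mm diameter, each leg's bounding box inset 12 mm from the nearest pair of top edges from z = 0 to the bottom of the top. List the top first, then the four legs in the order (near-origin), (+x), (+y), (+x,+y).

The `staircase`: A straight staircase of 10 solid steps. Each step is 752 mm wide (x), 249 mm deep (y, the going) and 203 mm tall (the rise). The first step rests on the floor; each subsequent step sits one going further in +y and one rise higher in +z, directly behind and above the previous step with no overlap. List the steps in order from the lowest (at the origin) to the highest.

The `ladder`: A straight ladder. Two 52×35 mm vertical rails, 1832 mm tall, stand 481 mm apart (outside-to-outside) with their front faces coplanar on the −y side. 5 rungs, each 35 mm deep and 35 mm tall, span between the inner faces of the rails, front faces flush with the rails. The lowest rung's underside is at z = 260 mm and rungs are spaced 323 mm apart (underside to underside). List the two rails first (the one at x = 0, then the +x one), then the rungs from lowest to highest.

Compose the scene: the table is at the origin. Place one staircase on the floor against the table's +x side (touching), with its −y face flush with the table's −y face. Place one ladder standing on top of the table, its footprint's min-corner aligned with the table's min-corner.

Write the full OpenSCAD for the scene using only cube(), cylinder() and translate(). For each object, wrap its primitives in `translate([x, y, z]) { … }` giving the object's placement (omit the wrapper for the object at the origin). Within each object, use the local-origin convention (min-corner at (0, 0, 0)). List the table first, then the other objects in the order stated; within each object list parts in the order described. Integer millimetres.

translate([0, 0, 711]) cube([990, 963, 46]);
translate([37, 37, 0]) cylinder(h = 711, r = 25);
translate([953, 37, 0]) cylinder(h = 711, r = 25);
translate([37, 926, 0]) cylinder(h = 711, r = 25);
translate([953, 926, 0]) cylinder(h = 711, r = 25);
translate([990, 0, 0]) {
  cube([752, 249, 203]);
  translate([0, 249, 203]) cube([752, 249, 203]);
  translate([0, 498, 406]) cube([752, 249, 203]);
  translate([0, 747, 609]) cube([752, 249, 203]);
  translate([0, 996, 812]) cube([752, 249, 203]);
  translate([0, 1245, 1015]) cube([752, 249, 203]);
  translate([0, 1494, 1218]) cube([752, 249, 203]);
  translate([0, 1743, 1421]) cube([752, 249, 203]);
  translate([0, 1992, 1624]) cube([752, 249, 203]);
  translate([0, 2241, 1827]) cube([752, 249, 203]);
}
translate([0, 0, 757]) {
  cube([52, 35, 1832]);
  translate([429, 0, 0]) cube([52, 35, 1832]);
  translate([52, 0, 260]) cube([377, 35, 35]);
  translate([52, 0, 583]) cube([377, 35, 35]);
  translate([52, 0, 906]) cube([377, 35, 35]);
  translate([52, 0, 1229]) cube([377, 35, 35]);
  translate([52, 0, 1552]) cube([377, 35, 35]);
}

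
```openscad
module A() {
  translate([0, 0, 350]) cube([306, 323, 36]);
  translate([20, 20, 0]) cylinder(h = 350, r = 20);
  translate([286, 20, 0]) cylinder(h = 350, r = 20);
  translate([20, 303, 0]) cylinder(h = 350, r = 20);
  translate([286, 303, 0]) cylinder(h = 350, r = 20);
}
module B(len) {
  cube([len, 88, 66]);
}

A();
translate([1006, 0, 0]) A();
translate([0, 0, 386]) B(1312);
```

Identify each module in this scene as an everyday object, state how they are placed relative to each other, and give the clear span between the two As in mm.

A is a stool. B is a beam. A beam spans the tops of two stools. The clear span between the two stools is 700 mm.

Second stool starts at x = 1006; first ends at x = 306; clear span = 1006 − 306 = 700 mm.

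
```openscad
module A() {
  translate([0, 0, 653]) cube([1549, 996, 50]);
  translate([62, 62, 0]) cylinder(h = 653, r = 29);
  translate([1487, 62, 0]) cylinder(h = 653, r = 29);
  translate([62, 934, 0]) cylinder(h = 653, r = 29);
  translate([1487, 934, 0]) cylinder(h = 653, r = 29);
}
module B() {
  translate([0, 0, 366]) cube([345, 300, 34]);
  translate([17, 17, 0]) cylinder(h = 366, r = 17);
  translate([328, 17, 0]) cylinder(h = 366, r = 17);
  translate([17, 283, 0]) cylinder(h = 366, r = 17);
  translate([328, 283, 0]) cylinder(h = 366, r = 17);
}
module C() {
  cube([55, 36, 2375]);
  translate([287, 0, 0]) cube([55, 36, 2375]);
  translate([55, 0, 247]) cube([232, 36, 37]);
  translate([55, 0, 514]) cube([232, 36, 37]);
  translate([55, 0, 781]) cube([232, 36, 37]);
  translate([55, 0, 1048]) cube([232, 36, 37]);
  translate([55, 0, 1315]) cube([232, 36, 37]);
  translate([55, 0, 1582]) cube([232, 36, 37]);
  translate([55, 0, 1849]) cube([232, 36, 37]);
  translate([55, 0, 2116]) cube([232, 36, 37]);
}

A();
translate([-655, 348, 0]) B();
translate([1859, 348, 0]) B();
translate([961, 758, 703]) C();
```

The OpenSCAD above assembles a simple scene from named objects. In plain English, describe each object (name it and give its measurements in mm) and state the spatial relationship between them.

A is a table: top 1549 mm (x) × 996 mm (y), 50 mm thick, upper face at z = 703 mm, on four round legs of 58 mm diameter, each leg's bounding box inset 33 mm from the nearest pair of top edges, running from z = 0 to the bottom of the top.

B is a simple wooden stool: a rectangular seat 345 mm (x) by 300 mm (y), 34 mm thick, top face at z = 400 mm, on four round legs, each 34 mm in diameter. The legs rest on z = 0, each leg's axis is inset half a diameter from the nearest pair of seat edges (so the leg's bounding box is flush with the corner).

C is a wooden ladder with two side rails of 55×36 mm section and 2375 mm height, set 342 mm apart overall. Between them run 8 rectangular rungs (36 mm deep, 37 mm thick), front faces flush with the rails' −y face. The bottom of the first rung is 247 mm above the floor and each subsequent rung is 267 mm higher than the one below.

Two stools sit around the table at the −x, +x sides. The ladder is on top of the table.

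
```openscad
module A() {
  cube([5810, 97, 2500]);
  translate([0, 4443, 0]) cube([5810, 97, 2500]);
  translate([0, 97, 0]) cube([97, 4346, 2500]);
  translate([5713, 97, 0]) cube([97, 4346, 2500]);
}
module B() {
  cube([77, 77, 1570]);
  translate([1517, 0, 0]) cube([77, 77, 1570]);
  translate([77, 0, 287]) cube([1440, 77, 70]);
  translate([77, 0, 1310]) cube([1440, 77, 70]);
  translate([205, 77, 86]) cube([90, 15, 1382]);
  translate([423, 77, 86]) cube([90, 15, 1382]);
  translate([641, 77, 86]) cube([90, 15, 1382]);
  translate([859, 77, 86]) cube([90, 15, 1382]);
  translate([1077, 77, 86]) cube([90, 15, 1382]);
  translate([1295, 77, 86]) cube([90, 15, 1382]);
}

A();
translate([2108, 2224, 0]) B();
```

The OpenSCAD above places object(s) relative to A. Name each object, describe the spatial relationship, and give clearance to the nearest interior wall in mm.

Clearances: x = 2011, y = 2127; minimum 2011 mm.

A is a house frame. B is a fence section. The fence section sits inside the house frame, centred. The clearance to the nearest interior wall is 2011 mm.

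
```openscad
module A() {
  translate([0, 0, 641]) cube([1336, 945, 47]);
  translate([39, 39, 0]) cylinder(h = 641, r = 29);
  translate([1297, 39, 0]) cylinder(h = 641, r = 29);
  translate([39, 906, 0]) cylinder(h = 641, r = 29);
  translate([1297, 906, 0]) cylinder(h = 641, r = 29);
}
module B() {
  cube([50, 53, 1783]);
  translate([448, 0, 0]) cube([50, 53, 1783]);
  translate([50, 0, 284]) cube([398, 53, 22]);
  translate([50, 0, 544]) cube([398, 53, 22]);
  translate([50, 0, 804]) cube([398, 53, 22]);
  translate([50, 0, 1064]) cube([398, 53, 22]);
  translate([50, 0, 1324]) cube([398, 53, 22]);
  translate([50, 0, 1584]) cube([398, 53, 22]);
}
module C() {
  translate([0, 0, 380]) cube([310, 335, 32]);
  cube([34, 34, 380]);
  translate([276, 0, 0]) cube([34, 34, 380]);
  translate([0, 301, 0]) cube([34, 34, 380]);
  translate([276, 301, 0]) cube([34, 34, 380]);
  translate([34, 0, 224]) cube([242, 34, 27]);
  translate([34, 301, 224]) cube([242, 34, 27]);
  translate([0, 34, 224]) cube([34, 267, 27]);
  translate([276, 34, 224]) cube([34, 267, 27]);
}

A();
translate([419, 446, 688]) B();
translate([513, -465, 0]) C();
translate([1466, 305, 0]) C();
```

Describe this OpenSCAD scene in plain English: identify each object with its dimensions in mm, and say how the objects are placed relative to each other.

A is a rectangular dining table. The top is 1336×945×47 mm with its upper surface at z = 688 mm. It stands on four round legs of 58 mm diameter, each leg's bounding box inset 10 mm from the nearest pair of top edges, running from the floor to the underside of the top.

B is a straight ladder. Two 50×53 mm vertical rails, 1783 mm tall, stand 498 mm apart (outside-to-outside) with their front faces coplanar on the −y side. 6 rungs, each 53 mm deep and 22 mm tall, span between the inner faces of the rails, front faces flush with the rails. The lowest rung's underside is at z = 284 mm and rungs are spaced 260 mm apart (underside to underside).

C is a four-legged stool. The seat is 310×335 mm, 32 mm thick, top at z = 412 mm. It stands on four square legs, each 34×34 mm in cross-section, from z = 0 to the seat underside, each flush with a corner of the seat. Four stretchers, 34 mm wide and 27 mm tall, connect adjacent legs with their undersides at z = 224 mm, each running between the inner faces of the legs it joins and aligned with the legs' outer faces on the other axis.

The ladder is on top of the table, centred. Two stools sit around the table at the −y, +x sides.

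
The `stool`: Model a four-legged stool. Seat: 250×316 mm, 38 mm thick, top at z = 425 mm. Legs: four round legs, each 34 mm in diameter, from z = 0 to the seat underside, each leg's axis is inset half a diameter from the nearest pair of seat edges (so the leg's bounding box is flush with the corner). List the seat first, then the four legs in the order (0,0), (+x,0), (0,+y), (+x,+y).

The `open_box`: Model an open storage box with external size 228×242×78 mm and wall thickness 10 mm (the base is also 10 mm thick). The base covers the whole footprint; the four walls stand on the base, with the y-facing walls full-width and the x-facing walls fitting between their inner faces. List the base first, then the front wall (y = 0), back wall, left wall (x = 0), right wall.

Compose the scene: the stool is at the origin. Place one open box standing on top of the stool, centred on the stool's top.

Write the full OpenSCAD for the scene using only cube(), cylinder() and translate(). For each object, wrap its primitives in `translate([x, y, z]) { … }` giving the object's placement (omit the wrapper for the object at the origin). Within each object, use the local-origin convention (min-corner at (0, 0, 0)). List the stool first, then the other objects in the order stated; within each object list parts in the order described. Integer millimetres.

translate([0, 0, 387]) cube([250, 316, 38]);
translate([17, 17, 0]) cylinder(h = 387, r = 17);
translate([233, 17, 0]) cylinder(h = 387, r = 17);
translate([17, 299, 0]) cylinder(h = 387, r = 17);
translate([233, 299, 0]) cylinder(h = 387, r = 17);
translate([11, 37, 425]) {
  cube([228, 242, 10]);
  translate([0, 0, 10]) cube([228, 10, 68]);
  translate([0, 232, 10]) cube([228, 10, 68]);
  translate([0, 10, 10]) cube([10, 222, 68]);
  translate([218, 10, 10]) cube([10, 222, 68]);
}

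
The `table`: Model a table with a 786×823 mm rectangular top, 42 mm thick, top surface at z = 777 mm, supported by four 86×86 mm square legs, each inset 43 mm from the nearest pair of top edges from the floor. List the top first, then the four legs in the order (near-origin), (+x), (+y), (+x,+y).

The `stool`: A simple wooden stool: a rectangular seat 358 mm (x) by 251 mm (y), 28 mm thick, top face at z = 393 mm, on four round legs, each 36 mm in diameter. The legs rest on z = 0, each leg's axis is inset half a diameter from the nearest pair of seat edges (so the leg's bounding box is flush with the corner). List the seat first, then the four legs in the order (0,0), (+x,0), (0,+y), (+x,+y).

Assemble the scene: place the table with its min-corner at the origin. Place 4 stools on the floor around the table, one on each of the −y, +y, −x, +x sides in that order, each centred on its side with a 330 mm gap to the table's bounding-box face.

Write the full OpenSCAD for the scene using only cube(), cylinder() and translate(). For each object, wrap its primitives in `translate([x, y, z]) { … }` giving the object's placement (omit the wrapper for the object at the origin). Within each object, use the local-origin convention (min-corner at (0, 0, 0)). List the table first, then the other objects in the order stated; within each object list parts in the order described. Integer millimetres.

translate([0, 0, 735]) cube([786, 823, 42]);
translate([43, 43, 0]) cube([86, 86, 735]);
translate([657, 43, 0]) cube([86, 86, 735]);
translate([43, 694, 0]) cube([86, 86, 735]);
translate([657, 694, 0]) cube([86, 86, 735]);
translate([214, -581, 0]) {
  translate([0, 0, 365]) cube([358, 251, 28]);
  translate([18, 18, 0]) cylinder(h = 365, r = 18);
  translate([340, 18, 0]) cylinder(h = 365, r = 18);
  translate([18, 233, 0]) cylinder(h = 365, r = 18);
  translate([340, 233, 0]) cylinder(h = 365, r = 18);
}
translate([214, 1153, 0]) {
  translate([0, 0, 365]) cube([358, 251, 28]);
  translate([18, 18, 0]) cylinder(h = 365, r = 18);
  translate([340, 18, 0]) cylinder(h = 365, r = 18);
  translate([18, 233, 0]) cylinder(h = 365, r = 18);
  translate([340, 233, 0]) cylinder(h = 365, r = 18);
}
translate([-688, 286, 0]) {
  translate([0, 0, 365]) cube([358, 251, 28]);
  translate([18, 18, 0]) cylinder(h = 365, r = 18);
  translate([340, 18, 0]) cylinder(h = 365, r = 18);
  translate([18, 233, 0]) cylinder(h = 365, r = 18);
  translate([340, 233, 0]) cylinder(h = 365, r = 18);
}
translate([1116, 286, 0]) {
  translate([0, 0, 365]) cube([358, 251, 28]);
  translate([18, 18, 0]) cylinder(h = 365, r = 18);
  translate([340, 18, 0]) cylinder(h = 365, r = 18);
  translate([18, 233, 0]) cylinder(h = 365, r = 18);
  translate([340, 233, 0]) cylinder(h = 365, r = 18);
}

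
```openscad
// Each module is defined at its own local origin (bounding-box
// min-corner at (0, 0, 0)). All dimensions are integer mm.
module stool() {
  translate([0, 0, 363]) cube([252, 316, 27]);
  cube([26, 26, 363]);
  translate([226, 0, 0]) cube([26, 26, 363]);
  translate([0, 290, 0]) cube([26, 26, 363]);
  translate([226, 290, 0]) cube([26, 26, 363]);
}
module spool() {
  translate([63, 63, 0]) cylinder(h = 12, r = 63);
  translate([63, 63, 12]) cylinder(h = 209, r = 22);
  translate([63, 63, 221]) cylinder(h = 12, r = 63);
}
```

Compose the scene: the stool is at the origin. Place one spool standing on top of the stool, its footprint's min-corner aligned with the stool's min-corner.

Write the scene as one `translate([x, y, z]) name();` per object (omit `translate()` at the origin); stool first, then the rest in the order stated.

stool();
translate([0, 0, 390]) spool();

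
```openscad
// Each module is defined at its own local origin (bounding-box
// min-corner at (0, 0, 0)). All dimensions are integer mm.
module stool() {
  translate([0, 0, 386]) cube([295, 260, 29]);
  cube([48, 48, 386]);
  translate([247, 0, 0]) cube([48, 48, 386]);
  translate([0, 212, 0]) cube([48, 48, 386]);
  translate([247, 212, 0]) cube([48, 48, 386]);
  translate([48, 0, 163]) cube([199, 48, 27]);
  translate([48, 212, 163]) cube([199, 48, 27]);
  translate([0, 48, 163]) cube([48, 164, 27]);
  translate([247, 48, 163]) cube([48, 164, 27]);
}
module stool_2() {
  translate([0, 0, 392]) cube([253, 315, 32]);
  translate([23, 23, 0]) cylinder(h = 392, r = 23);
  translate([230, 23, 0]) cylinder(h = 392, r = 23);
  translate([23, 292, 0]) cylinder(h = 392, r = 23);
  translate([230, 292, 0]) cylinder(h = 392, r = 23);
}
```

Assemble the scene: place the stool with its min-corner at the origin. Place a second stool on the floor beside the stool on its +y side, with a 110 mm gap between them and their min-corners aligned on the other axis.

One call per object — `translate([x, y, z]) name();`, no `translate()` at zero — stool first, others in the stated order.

stool();
translate([0, 370, 0]) stool_2();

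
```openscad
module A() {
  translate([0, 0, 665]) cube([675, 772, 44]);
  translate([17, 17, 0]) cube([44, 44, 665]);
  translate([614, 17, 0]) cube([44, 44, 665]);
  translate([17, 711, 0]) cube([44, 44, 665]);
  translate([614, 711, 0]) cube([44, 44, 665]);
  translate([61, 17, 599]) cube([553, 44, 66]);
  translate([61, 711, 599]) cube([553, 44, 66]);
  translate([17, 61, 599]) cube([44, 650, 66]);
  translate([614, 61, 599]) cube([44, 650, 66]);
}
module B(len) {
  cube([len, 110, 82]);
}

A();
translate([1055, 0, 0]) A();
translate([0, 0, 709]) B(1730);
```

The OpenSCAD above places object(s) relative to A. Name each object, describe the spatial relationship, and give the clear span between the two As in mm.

A is a table. B is a beam. A beam spans the tops of two tables. The clear span between the two tables is 380 mm.

Second table starts at x = 1055; first ends at x = 675; clear span = 1055 − 675 = 380 mm.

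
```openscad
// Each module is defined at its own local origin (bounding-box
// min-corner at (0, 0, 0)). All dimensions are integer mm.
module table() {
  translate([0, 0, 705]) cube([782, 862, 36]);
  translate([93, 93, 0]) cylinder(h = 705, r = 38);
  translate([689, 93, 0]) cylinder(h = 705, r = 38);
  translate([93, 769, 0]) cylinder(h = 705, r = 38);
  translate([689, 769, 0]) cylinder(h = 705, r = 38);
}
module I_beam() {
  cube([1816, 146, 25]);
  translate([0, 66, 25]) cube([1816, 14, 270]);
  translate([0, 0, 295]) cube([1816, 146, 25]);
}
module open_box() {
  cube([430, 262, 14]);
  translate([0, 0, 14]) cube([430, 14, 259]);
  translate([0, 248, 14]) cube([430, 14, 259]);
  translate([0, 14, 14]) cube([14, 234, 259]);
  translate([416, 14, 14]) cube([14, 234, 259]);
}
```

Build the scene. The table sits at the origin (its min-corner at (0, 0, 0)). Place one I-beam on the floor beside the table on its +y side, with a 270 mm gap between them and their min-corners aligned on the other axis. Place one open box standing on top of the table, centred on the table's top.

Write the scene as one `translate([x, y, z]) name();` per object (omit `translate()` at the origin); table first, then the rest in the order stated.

table();
translate([0, 1132, 0]) I_beam();
translate([176, 300, 741]) open_box();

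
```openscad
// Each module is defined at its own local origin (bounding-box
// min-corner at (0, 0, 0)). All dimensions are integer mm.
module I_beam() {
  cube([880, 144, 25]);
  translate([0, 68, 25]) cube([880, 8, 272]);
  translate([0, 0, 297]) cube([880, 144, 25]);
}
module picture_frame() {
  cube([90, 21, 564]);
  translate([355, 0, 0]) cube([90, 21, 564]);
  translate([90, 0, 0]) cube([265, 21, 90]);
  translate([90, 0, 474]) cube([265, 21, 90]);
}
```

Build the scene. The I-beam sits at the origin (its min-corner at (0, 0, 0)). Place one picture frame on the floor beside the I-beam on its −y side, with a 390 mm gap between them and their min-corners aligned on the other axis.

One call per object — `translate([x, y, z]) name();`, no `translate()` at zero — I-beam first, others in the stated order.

I_beam();
translate([0, -411, 0]) picture_frame();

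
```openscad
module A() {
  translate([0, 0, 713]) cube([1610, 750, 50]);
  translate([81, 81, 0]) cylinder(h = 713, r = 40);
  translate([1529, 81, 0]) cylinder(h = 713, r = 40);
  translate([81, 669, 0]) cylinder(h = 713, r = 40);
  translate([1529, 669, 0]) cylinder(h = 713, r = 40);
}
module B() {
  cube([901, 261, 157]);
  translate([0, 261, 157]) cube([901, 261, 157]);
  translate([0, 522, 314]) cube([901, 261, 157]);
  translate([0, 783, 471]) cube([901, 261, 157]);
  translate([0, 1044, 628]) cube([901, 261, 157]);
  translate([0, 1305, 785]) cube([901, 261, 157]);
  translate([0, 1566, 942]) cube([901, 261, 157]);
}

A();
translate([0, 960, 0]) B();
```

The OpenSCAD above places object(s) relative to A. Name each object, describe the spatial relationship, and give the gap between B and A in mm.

A is a table. B is a staircase. The staircase is on the floor beside the table on its +y side. The gap between the staircase and the table is 210 mm.

The staircase's nearest face is 210 mm from the table's +y face.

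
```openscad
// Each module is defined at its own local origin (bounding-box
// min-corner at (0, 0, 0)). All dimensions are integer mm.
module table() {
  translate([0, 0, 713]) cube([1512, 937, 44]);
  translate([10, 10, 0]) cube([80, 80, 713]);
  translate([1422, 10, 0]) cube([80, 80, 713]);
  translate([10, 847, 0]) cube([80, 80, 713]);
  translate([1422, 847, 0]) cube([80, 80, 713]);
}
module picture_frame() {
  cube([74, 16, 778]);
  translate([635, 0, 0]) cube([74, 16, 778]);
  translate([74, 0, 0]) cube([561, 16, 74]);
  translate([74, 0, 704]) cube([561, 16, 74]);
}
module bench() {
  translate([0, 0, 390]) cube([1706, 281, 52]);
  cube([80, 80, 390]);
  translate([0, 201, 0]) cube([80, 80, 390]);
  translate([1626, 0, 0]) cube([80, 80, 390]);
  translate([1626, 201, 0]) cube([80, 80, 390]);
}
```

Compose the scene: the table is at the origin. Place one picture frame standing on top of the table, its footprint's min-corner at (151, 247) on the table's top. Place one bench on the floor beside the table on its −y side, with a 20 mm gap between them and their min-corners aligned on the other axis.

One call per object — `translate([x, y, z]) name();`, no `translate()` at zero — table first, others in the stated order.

table();
translate([151, 247, 757]) picture_frame();
translate([0, -301, 0]) bench();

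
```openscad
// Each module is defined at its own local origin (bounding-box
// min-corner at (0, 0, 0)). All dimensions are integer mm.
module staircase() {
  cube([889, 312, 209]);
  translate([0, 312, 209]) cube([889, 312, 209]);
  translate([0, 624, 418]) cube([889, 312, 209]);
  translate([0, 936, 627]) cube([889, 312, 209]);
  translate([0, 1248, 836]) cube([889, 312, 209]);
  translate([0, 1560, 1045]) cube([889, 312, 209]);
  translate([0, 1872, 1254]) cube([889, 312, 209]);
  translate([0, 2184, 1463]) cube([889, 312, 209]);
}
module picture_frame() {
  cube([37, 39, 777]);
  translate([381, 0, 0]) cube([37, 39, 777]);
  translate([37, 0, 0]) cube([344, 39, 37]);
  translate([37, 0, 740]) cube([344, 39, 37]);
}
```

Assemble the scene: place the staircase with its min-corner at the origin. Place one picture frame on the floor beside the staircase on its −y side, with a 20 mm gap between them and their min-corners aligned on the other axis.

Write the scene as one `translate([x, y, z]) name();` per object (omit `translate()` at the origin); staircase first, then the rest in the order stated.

staircase();
translate([0, -59, 0]) picture_frame();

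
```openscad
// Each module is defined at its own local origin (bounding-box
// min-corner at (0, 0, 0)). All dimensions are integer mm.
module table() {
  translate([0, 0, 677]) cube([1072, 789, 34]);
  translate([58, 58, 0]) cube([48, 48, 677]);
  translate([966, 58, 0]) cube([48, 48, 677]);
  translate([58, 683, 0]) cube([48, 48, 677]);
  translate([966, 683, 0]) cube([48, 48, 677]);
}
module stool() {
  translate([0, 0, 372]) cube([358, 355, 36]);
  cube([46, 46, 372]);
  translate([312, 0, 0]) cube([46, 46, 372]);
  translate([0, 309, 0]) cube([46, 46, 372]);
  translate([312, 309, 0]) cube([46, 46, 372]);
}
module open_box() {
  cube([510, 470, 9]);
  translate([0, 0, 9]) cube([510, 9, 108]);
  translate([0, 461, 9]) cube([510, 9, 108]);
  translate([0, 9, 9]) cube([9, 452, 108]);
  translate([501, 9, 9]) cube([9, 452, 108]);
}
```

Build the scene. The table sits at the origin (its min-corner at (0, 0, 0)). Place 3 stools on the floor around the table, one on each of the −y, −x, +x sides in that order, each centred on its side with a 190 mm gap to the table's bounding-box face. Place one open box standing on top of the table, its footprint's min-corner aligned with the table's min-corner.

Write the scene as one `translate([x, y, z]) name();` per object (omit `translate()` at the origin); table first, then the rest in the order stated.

table();
translate([357, -545, 0]) stool();
translate([-548, 217, 0]) stool();
translate([1262, 217, 0]) stool();
translate([0, 0, 711]) open_box();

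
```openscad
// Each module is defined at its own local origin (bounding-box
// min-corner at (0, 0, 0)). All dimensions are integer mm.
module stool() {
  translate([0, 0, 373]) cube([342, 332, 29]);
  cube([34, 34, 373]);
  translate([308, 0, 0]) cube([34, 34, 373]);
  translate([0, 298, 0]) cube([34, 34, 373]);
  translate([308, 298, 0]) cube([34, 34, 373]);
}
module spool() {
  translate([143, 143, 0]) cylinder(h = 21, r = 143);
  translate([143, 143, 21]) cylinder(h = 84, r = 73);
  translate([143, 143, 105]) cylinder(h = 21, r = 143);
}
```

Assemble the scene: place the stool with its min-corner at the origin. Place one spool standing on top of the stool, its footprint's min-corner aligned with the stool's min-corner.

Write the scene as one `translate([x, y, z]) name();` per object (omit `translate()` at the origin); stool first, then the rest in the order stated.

stool();
translate([0, 0, 402]) spool();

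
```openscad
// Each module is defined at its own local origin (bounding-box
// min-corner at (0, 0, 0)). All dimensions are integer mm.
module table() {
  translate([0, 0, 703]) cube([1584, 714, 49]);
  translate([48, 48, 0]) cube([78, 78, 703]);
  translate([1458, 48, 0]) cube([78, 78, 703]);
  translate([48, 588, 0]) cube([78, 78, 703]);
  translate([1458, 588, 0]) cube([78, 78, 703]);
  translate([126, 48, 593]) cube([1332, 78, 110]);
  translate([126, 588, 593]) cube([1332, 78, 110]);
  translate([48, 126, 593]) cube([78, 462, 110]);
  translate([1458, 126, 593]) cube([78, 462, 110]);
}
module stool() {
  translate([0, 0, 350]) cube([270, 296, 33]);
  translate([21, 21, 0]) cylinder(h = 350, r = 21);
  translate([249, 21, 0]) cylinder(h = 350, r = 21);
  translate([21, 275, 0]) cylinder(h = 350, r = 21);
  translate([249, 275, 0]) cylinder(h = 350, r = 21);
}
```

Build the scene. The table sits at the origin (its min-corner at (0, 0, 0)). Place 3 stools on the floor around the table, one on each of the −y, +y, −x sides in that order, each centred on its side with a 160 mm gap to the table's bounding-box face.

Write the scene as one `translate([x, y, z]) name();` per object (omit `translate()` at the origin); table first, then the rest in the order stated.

table();
translate([657, -456, 0]) stool();
translate([657, 874, 0]) stool();
translate([-430, 209, 0]) stool();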